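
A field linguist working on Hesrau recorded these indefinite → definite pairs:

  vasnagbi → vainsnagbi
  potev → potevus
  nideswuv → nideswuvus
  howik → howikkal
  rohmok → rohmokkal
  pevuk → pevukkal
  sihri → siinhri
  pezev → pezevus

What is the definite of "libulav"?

libulavus

pevuk and nideswuv both have last vowel 'u' yet inflect differently (pevukkal, nideswuvus), so the last vowel is not what conditions the rule; the final letter is.
"libulav" ends in -v. The stems ending in -v (potev → potevus, nideswuv → nideswuvus, pezev → pezevus) add -us.
The other patterns: stems ending in -k double the final consonant and add -al; stems ending in -i insert -in- after the first vowel.
So libulav → libulavus.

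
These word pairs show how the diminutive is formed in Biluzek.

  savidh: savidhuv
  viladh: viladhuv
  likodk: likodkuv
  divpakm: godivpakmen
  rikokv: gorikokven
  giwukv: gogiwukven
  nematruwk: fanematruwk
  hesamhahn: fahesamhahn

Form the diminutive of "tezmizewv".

"tezmizewv" has second-to-last letter 'w'. The one such stem in the data (nematruwk → fanematruwk) adds the prefix fa-, so the same rule applies.
So tezmizewv → fatezmizewv.

fatezmizewv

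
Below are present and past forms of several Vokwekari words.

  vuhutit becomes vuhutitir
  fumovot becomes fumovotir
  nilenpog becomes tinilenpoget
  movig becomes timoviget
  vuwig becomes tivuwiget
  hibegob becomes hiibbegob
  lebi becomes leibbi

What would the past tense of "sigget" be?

siggetir

"sigget" ends in -t. The stems ending in -t (vuhutit → vuhutitir, fumovot → fumovotir) add -ir.
The other patterns: stems ending in -g add ti- … -et around the stem; stems ending in -b or -i insert -ib- after the first vowel.
So sigget → siggetir.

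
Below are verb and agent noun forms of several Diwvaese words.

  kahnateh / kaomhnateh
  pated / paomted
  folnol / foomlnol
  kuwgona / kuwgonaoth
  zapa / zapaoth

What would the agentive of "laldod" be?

"laldod" ends in a consonant. The stems ending in a consonant (kahnateh → kaomhnateh, pated → paomted, folnol → foomlnol) insert -om- after the first vowel.
The other pattern: stems ending in a vowel add -oth.
So laldod → laomldod.

laomldod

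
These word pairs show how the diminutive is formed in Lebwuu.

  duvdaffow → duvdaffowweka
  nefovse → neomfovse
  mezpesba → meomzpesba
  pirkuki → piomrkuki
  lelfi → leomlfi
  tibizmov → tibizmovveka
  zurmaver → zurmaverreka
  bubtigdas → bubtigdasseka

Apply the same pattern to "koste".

koomste

"koste" ends in a vowel. The stems ending in a vowel (pirkuki → piomrkuki, nefovse → neomfovse, lelfi → leomlfi) insert -om- after the first vowel.
The other pattern: stems ending in a consonant double the final consonant and add -eka.
So koste → koomste.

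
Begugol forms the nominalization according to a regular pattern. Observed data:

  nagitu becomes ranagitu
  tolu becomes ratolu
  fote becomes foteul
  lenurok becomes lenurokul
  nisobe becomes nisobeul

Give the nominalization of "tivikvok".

tivikvokul

nagitu and nisobe both begin with n- yet inflect differently (ranagitu, nisobeul), so the first letter is not what conditions the rule; the final letter is.
"tivikvok" ends in -k. The one such stem in the data (lenurok → lenurokul) adds -ul, so the same rule applies.
The other pattern: stems ending in -u add the prefix ra-.
So tivikvok → tivikvokul.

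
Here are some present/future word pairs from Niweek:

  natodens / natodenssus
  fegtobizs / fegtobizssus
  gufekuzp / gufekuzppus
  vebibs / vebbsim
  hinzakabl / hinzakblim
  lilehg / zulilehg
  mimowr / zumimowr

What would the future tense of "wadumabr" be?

wadumbrim

"wadumabr" has second-to-last letter 'b'. The stems whose second-to-last letter is 'b' (vebibs → vebbsim, hinzakabl → hinzakblim) delete the last vowel and add -im.
So wadumabr → wadumbrim.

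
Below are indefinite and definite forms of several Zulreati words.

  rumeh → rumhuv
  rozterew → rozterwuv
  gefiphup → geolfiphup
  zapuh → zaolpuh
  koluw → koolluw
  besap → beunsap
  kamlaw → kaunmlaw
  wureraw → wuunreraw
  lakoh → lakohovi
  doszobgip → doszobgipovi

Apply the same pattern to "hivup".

hiolvup

rumeh and zapuh both end in -h yet inflect differently (rumhuv, zaolpuh), so the final letter is not what conditions the rule; the last vowel is.
"hivup" has last vowel 'u'. The stems whose last vowel is 'u' (gefiphup → geolfiphup, zapuh → zaolpuh, koluw → koolluw) insert -ol- after the first vowel.
The other patterns: stems whose last vowel is 'e' delete the last vowel and add -uv; stems whose last vowel is 'a' insert -un- after the first vowel; stems whose last vowel is 'i' or 'o' add -ovi.
So hivup → hiolvup.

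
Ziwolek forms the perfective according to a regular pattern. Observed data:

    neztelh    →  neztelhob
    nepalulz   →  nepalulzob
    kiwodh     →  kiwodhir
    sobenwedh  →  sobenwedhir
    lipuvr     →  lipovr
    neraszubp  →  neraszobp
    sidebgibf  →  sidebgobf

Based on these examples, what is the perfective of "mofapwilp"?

neztelh and sobenwedh both end in -h yet inflect differently (neztelhob, sobenwedhir), so the final letter is not what conditions the rule; the second-to-last letter is.
"mofapwilp" has second-to-last letter 'l'. The stems whose second-to-last letter is 'l' (neztelh → neztelhob, nepalulz → nepalulzob) add -ob.
The other patterns: stems whose second-to-last letter is 'd' add -ir; stems whose second-to-last letter is 'b' or 'v' change the last vowel to 'o'.
So mofapwilp → mofapwilpob.

mofapwilpob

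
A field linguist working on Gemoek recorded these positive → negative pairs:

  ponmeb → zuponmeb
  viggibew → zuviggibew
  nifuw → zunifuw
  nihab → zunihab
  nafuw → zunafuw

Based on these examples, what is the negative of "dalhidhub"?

zudalhidhub

Every pair shown (ponmeb → zuponmeb, viggibew → zuviggibew, nifuw → zunifuw, …) follows the same rule: add the prefix zu-.
So dalhidhub → zudalhidhub.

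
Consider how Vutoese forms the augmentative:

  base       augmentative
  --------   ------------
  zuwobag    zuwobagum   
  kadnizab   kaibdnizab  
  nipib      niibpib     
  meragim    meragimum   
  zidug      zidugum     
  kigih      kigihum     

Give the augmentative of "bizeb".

nipib and meragim both have last vowel 'i' yet inflect differently (niibpib, meragimum), so the last vowel is not what conditions the rule; the final letter is.
"bizeb" ends in -b. The stems ending in -b (kadnizab → kaibdnizab, nipib → niibpib) insert -ib- after the first vowel.
So bizeb → biibzeb.

biibzeb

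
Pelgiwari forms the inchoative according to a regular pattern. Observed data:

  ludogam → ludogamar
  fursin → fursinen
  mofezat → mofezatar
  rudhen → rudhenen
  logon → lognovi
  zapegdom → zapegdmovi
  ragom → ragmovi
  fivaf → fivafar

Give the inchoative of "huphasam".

huphasamar

zapegdom and ludogam both end in -m yet inflect differently (zapegdmovi, ludogamar), so the final letter is not what conditions the rule; the last vowel is.
"huphasam" has last vowel 'a'. The stems whose last vowel is 'a' (mofezat → mofezatar, fivaf → fivafar, ludogam → ludogamar) add -ar.
So huphasam → huphasamar.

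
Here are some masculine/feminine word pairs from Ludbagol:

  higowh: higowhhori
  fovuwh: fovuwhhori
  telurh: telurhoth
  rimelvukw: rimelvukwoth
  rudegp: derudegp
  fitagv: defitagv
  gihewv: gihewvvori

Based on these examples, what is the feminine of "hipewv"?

"hipewv" has second-to-last letter 'w'. The stems whose second-to-last letter is 'w' (fovuwh → fovuwhhori, gihewv → gihewvvori, higowh → higowhhori) double the final consonant and add -ori.
So hipewv → hipewvvori.

hipewvvori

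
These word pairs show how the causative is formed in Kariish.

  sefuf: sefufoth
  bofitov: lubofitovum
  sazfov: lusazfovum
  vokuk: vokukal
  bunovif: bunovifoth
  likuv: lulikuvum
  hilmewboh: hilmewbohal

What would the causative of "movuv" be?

hilmewboh and bofitov both have last vowel 'o' yet inflect differently (hilmewbohal, lubofitovum), so the last vowel is not what conditions the rule; the final letter is.
"movuv" ends in -v. The stems ending in -v (bofitov → lubofitovum, likuv → lulikuvum, sazfov → lusazfovum) add lu- … -um around the stem.
The other patterns: stems ending in -h or -k add -al; stems ending in -f add -oth.
So movuv → lumovuvum.

lumovuvum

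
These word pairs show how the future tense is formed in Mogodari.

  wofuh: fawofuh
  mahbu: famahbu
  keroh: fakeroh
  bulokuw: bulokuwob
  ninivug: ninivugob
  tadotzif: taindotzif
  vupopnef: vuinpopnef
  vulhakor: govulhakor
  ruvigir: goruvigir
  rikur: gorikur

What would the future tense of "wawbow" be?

"wawbow" ends in -w. The one such stem in the data (bulokuw → bulokuwob) adds -ob, so the same rule applies.
The other patterns: stems ending in -h or -u add the prefix fa-; stems ending in -f insert -in- after the first vowel; stems ending in -r add the prefix go-.
So wawbow → wawbowob.

wawbowob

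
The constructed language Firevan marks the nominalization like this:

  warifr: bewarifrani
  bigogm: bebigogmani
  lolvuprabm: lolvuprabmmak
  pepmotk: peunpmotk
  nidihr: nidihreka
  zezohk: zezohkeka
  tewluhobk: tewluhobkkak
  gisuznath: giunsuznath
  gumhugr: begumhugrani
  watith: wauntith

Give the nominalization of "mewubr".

mewubrrak

tewluhobk and pepmotk both end in -k yet inflect differently (tewluhobkkak, peunpmotk), so the final letter is not what conditions the rule; the second-to-last letter is.
"mewubr" has second-to-last letter 'b'. The stems whose second-to-last letter is 'b' (lolvuprabm → lolvuprabmmak, tewluhobk → tewluhobkkak) double the final consonant and add -ak.
So mewubr → mewubrrak.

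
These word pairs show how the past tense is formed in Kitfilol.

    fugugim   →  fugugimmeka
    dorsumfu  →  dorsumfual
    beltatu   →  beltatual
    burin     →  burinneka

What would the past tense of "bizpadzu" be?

beltatu and burin both begin with b- yet inflect differently (beltatual, burinneka), so the first letter is not what conditions the rule; whether the stem ends in a vowel or a consonant is.
"bizpadzu" ends in a vowel. The stems ending in a vowel (dorsumfu → dorsumfual, beltatu → beltatual) add -al.
The other pattern: stems ending in a consonant double the final consonant and add -eka.
So bizpadzu → bizpadzual.

bizpadzual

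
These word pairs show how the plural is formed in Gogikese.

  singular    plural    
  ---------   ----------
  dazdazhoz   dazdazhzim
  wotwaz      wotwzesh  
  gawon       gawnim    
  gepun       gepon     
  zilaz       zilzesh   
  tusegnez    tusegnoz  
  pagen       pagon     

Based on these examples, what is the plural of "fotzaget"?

"fotzaget" has last vowel 'e'. The stems whose last vowel is 'e' (tusegnez → tusegnoz, pagen → pagon) change the last vowel to 'o'.
So fotzaget → fotzagot.

fotzagot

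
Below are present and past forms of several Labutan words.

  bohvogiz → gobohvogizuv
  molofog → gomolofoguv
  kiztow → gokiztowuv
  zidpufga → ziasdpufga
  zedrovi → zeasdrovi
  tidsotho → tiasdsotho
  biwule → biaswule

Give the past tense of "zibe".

ziasbe

bohvogiz and zedrovi both have last vowel 'i' yet inflect differently (gobohvogizuv, zeasdrovi), so the last vowel is not what conditions the rule; whether the stem ends in a vowel or a consonant is.
"zibe" ends in a vowel. The stems ending in a vowel (zidpufga → ziasdpufga, zedrovi → zeasdrovi, tidsotho → tiasdsotho) insert -as- after the first vowel.
The other pattern: stems ending in a consonant add go- … -uv around the stem.
So zibe → ziasbe.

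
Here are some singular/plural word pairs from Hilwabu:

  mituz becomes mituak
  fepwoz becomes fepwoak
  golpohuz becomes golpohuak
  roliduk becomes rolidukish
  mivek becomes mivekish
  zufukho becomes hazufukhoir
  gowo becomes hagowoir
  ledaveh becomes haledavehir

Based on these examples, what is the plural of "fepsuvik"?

mituz and roliduk both have last vowel 'u' yet inflect differently (mituak, rolidukish), so the last vowel is not what conditions the rule; the final letter is.
"fepsuvik" ends in -k. The stems ending in -k (roliduk → rolidukish, mivek → mivekish) add -ish.
So fepsuvik → fepsuvikish.

fepsuvikish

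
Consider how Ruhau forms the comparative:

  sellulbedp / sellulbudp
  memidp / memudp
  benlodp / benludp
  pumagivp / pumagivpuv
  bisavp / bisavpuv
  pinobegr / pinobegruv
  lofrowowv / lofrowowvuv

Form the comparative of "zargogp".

zargogpuv

sellulbedp and pumagivp both end in -p yet inflect differently (sellulbudp, pumagivpuv), so the final letter is not what conditions the rule; the second-to-last letter is.
"zargogp" has second-to-last letter 'g'. The one such stem in the data (pinobegr → pinobegruv) adds -uv, so the same rule applies.
So zargogp → zargogpuv.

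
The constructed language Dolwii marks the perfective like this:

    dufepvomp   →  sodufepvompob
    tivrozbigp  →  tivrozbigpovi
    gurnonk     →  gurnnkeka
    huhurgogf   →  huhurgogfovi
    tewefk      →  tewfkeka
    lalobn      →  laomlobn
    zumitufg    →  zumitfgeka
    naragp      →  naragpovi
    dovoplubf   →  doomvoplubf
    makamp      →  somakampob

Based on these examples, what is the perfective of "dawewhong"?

makamp and naragp both end in -p yet inflect differently (somakampob, naragpovi), so the final letter is not what conditions the rule; the second-to-last letter is.
"dawewhong" has second-to-last letter 'n'. The one such stem in the data (gurnonk → gurnnkeka) deletes the last vowel and adds -eka (as do zumitufg, tewefk), so the same rule applies.
So dawewhong → dawewhngeka.

dawewhngeka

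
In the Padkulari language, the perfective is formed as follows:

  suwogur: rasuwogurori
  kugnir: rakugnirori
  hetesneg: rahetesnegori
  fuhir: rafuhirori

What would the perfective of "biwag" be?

Every pair shown (suwogur → rasuwogurori, kugnir → rakugnirori, hetesneg → rahetesnegori, …) follows the same rule: add ra- … -ori around the stem.
So biwag → rabiwagori.

rabiwagori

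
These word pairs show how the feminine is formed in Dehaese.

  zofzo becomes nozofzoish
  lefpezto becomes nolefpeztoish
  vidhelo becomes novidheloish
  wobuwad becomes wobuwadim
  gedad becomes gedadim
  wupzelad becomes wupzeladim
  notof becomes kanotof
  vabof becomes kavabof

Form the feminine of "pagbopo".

nopagbopoish

"pagbopo" ends in -o. The stems ending in -o (zofzo → nozofzoish, lefpezto → nolefpeztoish, vidhelo → novidheloish) add no- … -ish around the stem.
So pagbopo → nopagbopoish.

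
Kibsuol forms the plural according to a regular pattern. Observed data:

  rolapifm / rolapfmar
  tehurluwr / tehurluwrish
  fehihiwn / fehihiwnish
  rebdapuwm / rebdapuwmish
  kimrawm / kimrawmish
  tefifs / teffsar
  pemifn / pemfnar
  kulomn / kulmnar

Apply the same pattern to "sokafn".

sokfnar

kimrawm and rolapifm both end in -m yet inflect differently (kimrawmish, rolapfmar), so the final letter is not what conditions the rule; the second-to-last letter is.
"sokafn" has second-to-last letter 'f'. The stems whose second-to-last letter is 'f' (tefifs → teffsar, rolapifm → rolapfmar, pemifn → pemfnar) delete the last vowel and add -ar.
The other pattern: stems whose second-to-last letter is 'w' add -ish.
So sokafn → sokfnar.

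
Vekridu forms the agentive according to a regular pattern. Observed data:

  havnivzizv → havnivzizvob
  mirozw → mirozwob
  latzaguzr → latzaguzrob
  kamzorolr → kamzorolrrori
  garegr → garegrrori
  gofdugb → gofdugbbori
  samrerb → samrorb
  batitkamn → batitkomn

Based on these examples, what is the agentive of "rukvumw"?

rukvomw

latzaguzr and kamzorolr both end in -r yet inflect differently (latzaguzrob, kamzorolrrori), so the final letter is not what conditions the rule; the second-to-last letter is.
"rukvumw" has second-to-last letter 'm'. The one such stem in the data (batitkamn → batitkomn) changes the last vowel to 'o' (as does samrerb), so the same rule applies.
So rukvumw → rukvomw.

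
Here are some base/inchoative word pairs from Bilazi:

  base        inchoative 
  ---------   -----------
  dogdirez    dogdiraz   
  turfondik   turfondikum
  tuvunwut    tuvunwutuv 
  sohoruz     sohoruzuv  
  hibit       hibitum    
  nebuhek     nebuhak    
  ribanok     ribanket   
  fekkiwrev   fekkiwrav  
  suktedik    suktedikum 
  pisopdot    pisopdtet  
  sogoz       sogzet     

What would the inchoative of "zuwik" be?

dogdirez and sohoruz both end in -z yet inflect differently (dogdiraz, sohoruzuv), so the final letter is not what conditions the rule; the last vowel is.
"zuwik" has last vowel 'i'. The stems whose last vowel is 'i' (suktedik → suktedikum, hibit → hibitum, turfondik → turfondikum) add -um.
So zuwik → zuwikum.

zuwikum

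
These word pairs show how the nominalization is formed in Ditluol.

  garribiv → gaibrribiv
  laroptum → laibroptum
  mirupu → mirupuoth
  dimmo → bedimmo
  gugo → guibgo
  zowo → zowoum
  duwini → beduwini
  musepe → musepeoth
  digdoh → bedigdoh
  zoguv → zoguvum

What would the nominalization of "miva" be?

"miva" begins with m-. The stems beginning with m- (mirupu → mirupuoth, musepe → musepeoth) add -oth.
So miva → mivaoth.

mivaoth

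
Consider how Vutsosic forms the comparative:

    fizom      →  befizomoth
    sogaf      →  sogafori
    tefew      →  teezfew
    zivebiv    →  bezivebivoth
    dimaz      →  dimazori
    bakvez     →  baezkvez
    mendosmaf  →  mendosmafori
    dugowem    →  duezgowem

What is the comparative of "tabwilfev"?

dimaz and bakvez both end in -z yet inflect differently (dimazori, baezkvez), so the final letter is not what conditions the rule; the last vowel is.
"tabwilfev" has last vowel 'e'. The stems whose last vowel is 'e' (dugowem → duezgowem, bakvez → baezkvez, tefew → teezfew) insert -ez- after the first vowel.
The other patterns: stems whose last vowel is 'a' add -ori; stems whose last vowel is 'i' or 'o' add be- … -oth around the stem.
So tabwilfev → taezbwilfev.

taezbwilfev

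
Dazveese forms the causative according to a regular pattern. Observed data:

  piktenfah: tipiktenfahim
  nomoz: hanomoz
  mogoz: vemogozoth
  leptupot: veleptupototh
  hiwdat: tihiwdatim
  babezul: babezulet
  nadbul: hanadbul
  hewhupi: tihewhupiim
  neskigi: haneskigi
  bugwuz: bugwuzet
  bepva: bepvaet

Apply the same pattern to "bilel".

bugwuz and mogoz both end in -z yet inflect differently (bugwuzet, vemogozoth), so the final letter is not what conditions the rule; the first letter is.
"bilel" begins with b-. The stems beginning with b- (bepva → bepvaet, babezul → babezulet, bugwuz → bugwuzet) add -et.
The other patterns: stems beginning with l- or m- add ve- … -oth around the stem; stems beginning with n- add the prefix ha-; stems beginning with h- or p- add ti- … -im around the stem.
So bilel → bilelet.

bilelet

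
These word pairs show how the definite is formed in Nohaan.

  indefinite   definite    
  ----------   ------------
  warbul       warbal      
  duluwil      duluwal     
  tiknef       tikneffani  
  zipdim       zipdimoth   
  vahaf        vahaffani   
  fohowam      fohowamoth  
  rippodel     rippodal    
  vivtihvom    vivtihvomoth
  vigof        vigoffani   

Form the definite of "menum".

menumoth

zipdim and duluwil both have last vowel 'i' yet inflect differently (zipdimoth, duluwal), so the last vowel is not what conditions the rule; the final letter is.
"menum" ends in -m. The stems ending in -m (fohowam → fohowamoth, zipdim → zipdimoth, vivtihvom → vivtihvomoth) add -oth.
The other patterns: stems ending in -l change the last vowel to 'a'; stems ending in -f double the final consonant and add -ani.
So menum → menumoth.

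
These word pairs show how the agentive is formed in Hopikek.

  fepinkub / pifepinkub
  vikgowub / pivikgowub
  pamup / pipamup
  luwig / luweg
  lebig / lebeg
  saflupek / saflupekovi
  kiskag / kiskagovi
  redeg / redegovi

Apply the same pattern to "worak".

luwig and kiskag both end in -g yet inflect differently (luweg, kiskagovi), so the final letter is not what conditions the rule; the last vowel is.
"worak" has last vowel 'a'. The one such stem in the data (kiskag → kiskagovi) adds -ovi, so the same rule applies.
The other patterns: stems whose last vowel is 'u' add the prefix pi-; stems whose last vowel is 'i' change the last vowel to 'e'.
So worak → worakovi.

worakovi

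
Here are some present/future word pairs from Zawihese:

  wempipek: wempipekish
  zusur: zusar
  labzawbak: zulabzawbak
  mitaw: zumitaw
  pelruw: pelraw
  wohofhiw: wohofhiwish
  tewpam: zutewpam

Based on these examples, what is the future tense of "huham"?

zuhuham

pelruw and mitaw both end in -w yet inflect differently (pelraw, zumitaw), so the final letter is not what conditions the rule; the last vowel is.
"huham" has last vowel 'a'. The stems whose last vowel is 'a' (labzawbak → zulabzawbak, mitaw → zumitaw, tewpam → zutewpam) add the prefix zu-.
The other patterns: stems whose last vowel is 'u' change the last vowel to 'a'; stems whose last vowel is 'e' or 'i' add -ish.
So huham → zuhuham.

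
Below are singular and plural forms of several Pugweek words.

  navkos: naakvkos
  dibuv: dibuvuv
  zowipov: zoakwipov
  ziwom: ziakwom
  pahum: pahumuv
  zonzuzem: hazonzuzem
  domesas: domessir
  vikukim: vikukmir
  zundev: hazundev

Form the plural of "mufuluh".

mufuluhuv

"mufuluh" has last vowel 'u'. The stems whose last vowel is 'u' (dibuv → dibuvuv, pahum → pahumuv) add -uv.
So mufuluh → mufuluhuv.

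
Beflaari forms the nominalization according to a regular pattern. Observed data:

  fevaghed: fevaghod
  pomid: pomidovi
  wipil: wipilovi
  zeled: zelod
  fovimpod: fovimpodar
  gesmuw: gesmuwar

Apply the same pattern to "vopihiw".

vopihiwovi

zeled and pomid both end in -d yet inflect differently (zelod, pomidovi), so the final letter is not what conditions the rule; the last vowel is.
"vopihiw" has last vowel 'i'. The stems whose last vowel is 'i' (pomid → pomidovi, wipil → wipilovi) add -ovi.
The other patterns: stems whose last vowel is 'e' change the last vowel to 'o'; stems whose last vowel is 'o' or 'u' add -ar.
So vopihiw → vopihiwovi.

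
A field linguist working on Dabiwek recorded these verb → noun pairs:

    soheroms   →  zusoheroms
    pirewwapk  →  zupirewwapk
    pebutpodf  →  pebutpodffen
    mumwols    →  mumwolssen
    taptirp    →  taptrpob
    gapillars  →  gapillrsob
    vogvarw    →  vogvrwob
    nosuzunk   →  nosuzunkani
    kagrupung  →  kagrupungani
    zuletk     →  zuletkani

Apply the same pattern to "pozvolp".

soheroms and mumwols both end in -s yet inflect differently (zusoheroms, mumwolssen), so the final letter is not what conditions the rule; the second-to-last letter is.
"pozvolp" has second-to-last letter 'l'. The one such stem in the data (mumwols → mumwolssen) doubles the final consonant and adds -en (as does pebutpodf), so the same rule applies.
So pozvolp → pozvolppen.

pozvolppen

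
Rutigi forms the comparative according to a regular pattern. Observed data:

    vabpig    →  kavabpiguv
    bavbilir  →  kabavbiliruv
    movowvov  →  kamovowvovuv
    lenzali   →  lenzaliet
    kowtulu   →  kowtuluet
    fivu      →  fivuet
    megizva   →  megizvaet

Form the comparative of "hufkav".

kahufkavuv

vabpig and lenzali both have last vowel 'i' yet inflect differently (kavabpiguv, lenzaliet), so the last vowel is not what conditions the rule; whether the stem ends in a vowel or a consonant is.
"hufkav" ends in a consonant. The stems ending in a consonant (vabpig → kavabpiguv, bavbilir → kabavbiliruv, movowvov → kamovowvovuv) add ka- … -uv around the stem.
So hufkav → kahufkavuv.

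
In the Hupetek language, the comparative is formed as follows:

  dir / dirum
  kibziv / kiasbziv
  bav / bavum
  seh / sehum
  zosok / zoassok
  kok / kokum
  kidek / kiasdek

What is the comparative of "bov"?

bovum

kok and kidek both end in -k yet inflect differently (kokum, kiasdek), so the final letter is not what conditions the rule; the number of vowels is.
"bov" has 1 vowel. The stems with 1 vowel (dir → dirum, kok → kokum, seh → sehum) add -um.
So bov → bovum.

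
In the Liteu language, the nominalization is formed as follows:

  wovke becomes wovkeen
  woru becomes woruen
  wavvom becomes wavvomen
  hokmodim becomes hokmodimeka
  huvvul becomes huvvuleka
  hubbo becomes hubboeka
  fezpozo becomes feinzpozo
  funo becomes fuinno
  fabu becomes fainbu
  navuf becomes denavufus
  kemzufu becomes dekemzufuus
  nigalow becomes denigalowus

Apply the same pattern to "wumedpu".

wavvom and hokmodim both end in -m yet inflect differently (wavvomen, hokmodimeka), so the final letter is not what conditions the rule; the first letter is.
"wumedpu" begins with w-. The stems beginning with w- (wovke → wovkeen, woru → woruen, wavvom → wavvomen) add -en.
So wumedpu → wumedpuen.

wumedpuen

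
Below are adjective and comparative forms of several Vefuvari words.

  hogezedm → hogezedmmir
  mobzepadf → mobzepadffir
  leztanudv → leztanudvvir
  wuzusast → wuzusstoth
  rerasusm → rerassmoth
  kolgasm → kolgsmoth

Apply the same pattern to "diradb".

diradbbir

hogezedm and rerasusm both end in -m yet inflect differently (hogezedmmir, rerassmoth), so the final letter is not what conditions the rule; the second-to-last letter is.
"diradb" has second-to-last letter 'd'. The stems whose second-to-last letter is 'd' (hogezedm → hogezedmmir, mobzepadf → mobzepadffir, leztanudv → leztanudvvir) double the final consonant and add -ir.
The other pattern: stems whose second-to-last letter is 's' delete the last vowel and add -oth.
So diradb → diradbbir.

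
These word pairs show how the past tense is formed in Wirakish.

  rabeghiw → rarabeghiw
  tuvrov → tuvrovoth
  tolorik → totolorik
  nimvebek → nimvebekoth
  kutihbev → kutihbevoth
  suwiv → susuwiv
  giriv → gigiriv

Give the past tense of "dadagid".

giriv and kutihbev both end in -v yet inflect differently (gigiriv, kutihbevoth), so the final letter is not what conditions the rule; the last vowel is.
"dadagid" has last vowel 'i'. The stems whose last vowel is 'i' (rabeghiw → rarabeghiw, tolorik → totolorik, giriv → gigiriv) repeat the first consonant+vowel as a prefix.
So dadagid → dadadagid.

dadadagid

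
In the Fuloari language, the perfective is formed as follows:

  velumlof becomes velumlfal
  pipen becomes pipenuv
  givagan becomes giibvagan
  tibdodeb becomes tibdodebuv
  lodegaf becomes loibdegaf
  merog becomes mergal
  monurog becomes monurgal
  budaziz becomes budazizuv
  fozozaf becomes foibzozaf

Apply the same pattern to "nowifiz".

nowifizuv

lodegaf and velumlof both end in -f yet inflect differently (loibdegaf, velumlfal), so the final letter is not what conditions the rule; the last vowel is.
"nowifiz" has last vowel 'i'. The one such stem in the data (budaziz → budazizuv) adds -uv, so the same rule applies.
The other patterns: stems whose last vowel is 'a' insert -ib- after the first vowel; stems whose last vowel is 'o' delete the last vowel and add -al.
So nowifiz → nowifizuv.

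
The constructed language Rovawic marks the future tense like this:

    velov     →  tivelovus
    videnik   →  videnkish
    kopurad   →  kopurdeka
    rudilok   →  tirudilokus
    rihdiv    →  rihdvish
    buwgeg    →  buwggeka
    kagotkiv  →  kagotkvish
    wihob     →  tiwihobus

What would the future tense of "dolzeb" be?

"dolzeb" has last vowel 'e'. The one such stem in the data (buwgeg → buwggeka) deletes the last vowel and adds -eka (as does kopurad), so the same rule applies.
So dolzeb → dolzbeka.

dolzbeka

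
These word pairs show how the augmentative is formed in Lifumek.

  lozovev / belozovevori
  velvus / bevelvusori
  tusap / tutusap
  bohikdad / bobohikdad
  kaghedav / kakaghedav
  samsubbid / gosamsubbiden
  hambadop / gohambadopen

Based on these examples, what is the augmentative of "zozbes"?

bezozbesori

lozovev and kaghedav both end in -v yet inflect differently (belozovevori, kakaghedav), so the final letter is not what conditions the rule; the last vowel is.
"zozbes" has last vowel 'e'. The one such stem in the data (lozovev → belozovevori) adds be- … -ori around the stem, so the same rule applies.
So zozbes → bezozbesori.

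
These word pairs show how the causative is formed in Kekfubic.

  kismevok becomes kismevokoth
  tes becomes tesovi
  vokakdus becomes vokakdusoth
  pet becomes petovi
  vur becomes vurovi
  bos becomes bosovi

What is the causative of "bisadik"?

vokakdus and tes both end in -s yet inflect differently (vokakdusoth, tesovi), so the final letter is not what conditions the rule; the number of vowels is.
"bisadik" has 3 vowels. The stems with 3 vowels (vokakdus → vokakdusoth, kismevok → kismevokoth) add -oth.
So bisadik → bisadikoth.

bisadikoth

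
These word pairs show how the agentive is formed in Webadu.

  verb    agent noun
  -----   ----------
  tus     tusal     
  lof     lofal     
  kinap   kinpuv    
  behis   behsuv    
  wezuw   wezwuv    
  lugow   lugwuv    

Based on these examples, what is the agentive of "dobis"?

"dobis" has 2 vowels. The stems with 2 vowels (kinap → kinpuv, behis → behsuv, wezuw → wezwuv) delete the last vowel and add -uv.
The other pattern: stems with 1 vowel add -al.
So dobis → dobsuv.

dobsuv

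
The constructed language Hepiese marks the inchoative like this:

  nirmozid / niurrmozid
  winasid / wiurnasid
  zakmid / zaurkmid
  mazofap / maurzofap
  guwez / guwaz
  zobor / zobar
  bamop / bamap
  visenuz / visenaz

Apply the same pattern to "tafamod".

"tafamod" has last vowel 'o'. The stems whose last vowel is 'o' (zobor → zobar, bamop → bamap) change the last vowel to 'a'.
The other pattern: stems whose last vowel is 'a' or 'i' insert -ur- after the first vowel.
So tafamod → tafamad.

tafamad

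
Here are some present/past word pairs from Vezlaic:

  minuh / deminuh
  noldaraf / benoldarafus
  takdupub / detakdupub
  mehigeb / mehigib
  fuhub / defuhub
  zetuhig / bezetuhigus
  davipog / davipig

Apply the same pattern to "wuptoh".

takdupub and mehigeb both end in -b yet inflect differently (detakdupub, mehigib), so the final letter is not what conditions the rule; the last vowel is.
"wuptoh" has last vowel 'o'. The one such stem in the data (davipog → davipig) changes the last vowel to 'i' (as does mehigeb), so the same rule applies.
The other patterns: stems whose last vowel is 'u' add the prefix de-; stems whose last vowel is 'a' or 'i' add be- … -us around the stem.
So wuptoh → wuptih.

wuptih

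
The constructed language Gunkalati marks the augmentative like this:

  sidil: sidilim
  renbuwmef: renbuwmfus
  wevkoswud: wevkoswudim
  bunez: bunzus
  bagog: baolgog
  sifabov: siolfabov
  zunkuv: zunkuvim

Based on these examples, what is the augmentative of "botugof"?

booltugof

zunkuv and sifabov both end in -v yet inflect differently (zunkuvim, siolfabov), so the final letter is not what conditions the rule; the last vowel is.
"botugof" has last vowel 'o'. The stems whose last vowel is 'o' (bagog → baolgog, sifabov → siolfabov) insert -ol- after the first vowel.
So botugof → booltugof.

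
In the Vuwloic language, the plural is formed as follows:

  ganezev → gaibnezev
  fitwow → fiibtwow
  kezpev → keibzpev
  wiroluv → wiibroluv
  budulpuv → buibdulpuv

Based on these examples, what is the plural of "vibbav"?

viibbbav

Every pair shown (ganezev → gaibnezev, fitwow → fiibtwow, kezpev → keibzpev, …) follows the same rule: insert -ib- after the first vowel.
So vibbav → viibbbav.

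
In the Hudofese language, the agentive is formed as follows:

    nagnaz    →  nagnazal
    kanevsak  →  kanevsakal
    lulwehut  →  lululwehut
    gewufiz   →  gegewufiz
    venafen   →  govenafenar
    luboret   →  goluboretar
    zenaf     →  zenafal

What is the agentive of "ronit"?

roronit

luboret and lulwehut both end in -t yet inflect differently (goluboretar, lululwehut), so the final letter is not what conditions the rule; the last vowel is.
"ronit" has last vowel 'i'. The one such stem in the data (gewufiz → gegewufiz) repeats the first consonant+vowel as a prefix (as does lulwehut), so the same rule applies.
So ronit → roronit.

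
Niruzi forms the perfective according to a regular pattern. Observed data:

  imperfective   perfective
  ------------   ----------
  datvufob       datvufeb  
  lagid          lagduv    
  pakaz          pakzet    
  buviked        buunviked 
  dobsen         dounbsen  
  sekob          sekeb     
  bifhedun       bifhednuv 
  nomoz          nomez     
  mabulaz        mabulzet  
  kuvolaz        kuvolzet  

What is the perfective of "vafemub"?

lagid and buviked both end in -d yet inflect differently (lagduv, buunviked), so the final letter is not what conditions the rule; the last vowel is.
"vafemub" has last vowel 'u'. The one such stem in the data (bifhedun → bifhednuv) deletes the last vowel and adds -uv (as does lagid), so the same rule applies.
So vafemub → vafembuv.

vafembuv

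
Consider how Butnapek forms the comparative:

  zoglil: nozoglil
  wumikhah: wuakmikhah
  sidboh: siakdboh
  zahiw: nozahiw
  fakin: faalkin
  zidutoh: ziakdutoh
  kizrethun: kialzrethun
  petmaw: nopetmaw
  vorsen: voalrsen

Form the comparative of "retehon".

realtehon

wumikhah and petmaw both have last vowel 'a' yet inflect differently (wuakmikhah, nopetmaw), so the last vowel is not what conditions the rule; the final letter is.
"retehon" ends in -n. The stems ending in -n (vorsen → voalrsen, kizrethun → kialzrethun, fakin → faalkin) insert -al- after the first vowel.
So retehon → realtehon.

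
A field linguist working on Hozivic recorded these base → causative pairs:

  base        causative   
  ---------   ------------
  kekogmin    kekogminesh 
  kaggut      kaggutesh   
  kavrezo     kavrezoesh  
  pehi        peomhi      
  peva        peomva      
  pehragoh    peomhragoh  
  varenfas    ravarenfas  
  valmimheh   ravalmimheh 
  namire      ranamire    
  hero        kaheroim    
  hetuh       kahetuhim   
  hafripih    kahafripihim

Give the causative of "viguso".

raviguso

pehragoh and valmimheh both end in -h yet inflect differently (peomhragoh, ravalmimheh), so the final letter is not what conditions the rule; the first letter is.
"viguso" begins with v-. The stems beginning with v- (varenfas → ravarenfas, valmimheh → ravalmimheh) add the prefix ra-.
The other patterns: stems beginning with k- add -esh; stems beginning with p- insert -om- after the first vowel; stems beginning with h- add ka- … -im around the stem.
So viguso → raviguso.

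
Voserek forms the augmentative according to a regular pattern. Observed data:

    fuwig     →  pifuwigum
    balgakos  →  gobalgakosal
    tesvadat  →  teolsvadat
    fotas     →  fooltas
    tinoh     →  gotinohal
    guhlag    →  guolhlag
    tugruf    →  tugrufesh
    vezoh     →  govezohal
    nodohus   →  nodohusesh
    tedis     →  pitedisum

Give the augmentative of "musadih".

"musadih" has last vowel 'i'. The stems whose last vowel is 'i' (fuwig → pifuwigum, tedis → pitedisum) add pi- … -um around the stem.
So musadih → pimusadihum.

pimusadihum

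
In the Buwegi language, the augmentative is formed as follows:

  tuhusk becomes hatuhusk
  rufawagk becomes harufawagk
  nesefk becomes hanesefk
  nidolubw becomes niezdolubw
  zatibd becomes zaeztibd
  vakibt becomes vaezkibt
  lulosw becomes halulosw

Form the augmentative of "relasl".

nidolubw and lulosw both end in -w yet inflect differently (niezdolubw, halulosw), so the final letter is not what conditions the rule; the second-to-last letter is.
"relasl" has second-to-last letter 's'. The stems whose second-to-last letter is 's' (tuhusk → hatuhusk, lulosw → halulosw) add the prefix ha-.
The other pattern: stems whose second-to-last letter is 'b' insert -ez- after the first vowel.
So relasl → harelasl.

harelasl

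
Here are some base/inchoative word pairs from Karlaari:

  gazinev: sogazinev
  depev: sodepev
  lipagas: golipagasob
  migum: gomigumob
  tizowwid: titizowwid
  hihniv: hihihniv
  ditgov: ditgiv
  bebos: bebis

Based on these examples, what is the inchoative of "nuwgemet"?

sonuwgemet

"nuwgemet" has last vowel 'e'. The stems whose last vowel is 'e' (gazinev → sogazinev, depev → sodepev) add the prefix so-.
So nuwgemet → sonuwgemet.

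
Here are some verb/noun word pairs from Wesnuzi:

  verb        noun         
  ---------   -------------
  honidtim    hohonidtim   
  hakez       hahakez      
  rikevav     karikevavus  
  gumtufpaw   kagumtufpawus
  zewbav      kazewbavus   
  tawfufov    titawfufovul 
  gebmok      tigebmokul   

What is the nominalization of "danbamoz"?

"danbamoz" has last vowel 'o'. The stems whose last vowel is 'o' (tawfufov → titawfufovul, gebmok → tigebmokul) add ti- … -ul around the stem.
The other patterns: stems whose last vowel is 'e' or 'i' repeat the first consonant+vowel as a prefix; stems whose last vowel is 'a' add ka- … -us around the stem.
So danbamoz → tidanbamozul.

tidanbamozul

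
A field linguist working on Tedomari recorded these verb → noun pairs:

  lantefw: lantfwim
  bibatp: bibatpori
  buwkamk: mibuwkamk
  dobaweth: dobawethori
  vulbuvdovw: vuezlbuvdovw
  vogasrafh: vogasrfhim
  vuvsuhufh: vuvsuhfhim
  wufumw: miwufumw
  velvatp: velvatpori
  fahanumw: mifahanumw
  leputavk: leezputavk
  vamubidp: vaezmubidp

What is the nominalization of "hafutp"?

hafutpori

lantefw and wufumw both end in -w yet inflect differently (lantfwim, miwufumw), so the final letter is not what conditions the rule; the second-to-last letter is.
"hafutp" has second-to-last letter 't'. The stems whose second-to-last letter is 't' (bibatp → bibatpori, dobaweth → dobawethori, velvatp → velvatpori) add -ori.
The other patterns: stems whose second-to-last letter is 'f' delete the last vowel and add -im; stems whose second-to-last letter is 'm' add the prefix mi-; stems whose second-to-last letter is 'd' or 'v' insert -ez- after the first vowel.
So hafutp → hafutpori.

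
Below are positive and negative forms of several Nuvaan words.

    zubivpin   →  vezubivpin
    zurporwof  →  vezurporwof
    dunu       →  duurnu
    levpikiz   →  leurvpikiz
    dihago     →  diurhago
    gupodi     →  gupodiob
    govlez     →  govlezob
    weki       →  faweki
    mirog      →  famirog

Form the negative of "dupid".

"dupid" begins with d-. The stems beginning with d- (dunu → duurnu, dihago → diurhago) insert -ur- after the first vowel.
So dupid → duurpid.

duurpid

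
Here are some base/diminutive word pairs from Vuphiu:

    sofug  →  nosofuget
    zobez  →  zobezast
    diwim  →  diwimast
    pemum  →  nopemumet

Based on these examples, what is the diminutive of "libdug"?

"libdug" has last vowel 'u'. The stems whose last vowel is 'u' (pemum → nopemumet, sofug → nosofuget) add no- … -et around the stem.
The other pattern: stems whose last vowel is 'e' or 'i' add -ast.
So libdug → nolibduget.

nolibduget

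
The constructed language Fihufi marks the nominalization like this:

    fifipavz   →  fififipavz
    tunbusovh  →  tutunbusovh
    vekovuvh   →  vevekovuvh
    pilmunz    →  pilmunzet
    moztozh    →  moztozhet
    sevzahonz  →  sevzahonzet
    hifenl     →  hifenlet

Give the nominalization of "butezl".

fifipavz and pilmunz both end in -z yet inflect differently (fififipavz, pilmunzet), so the final letter is not what conditions the rule; the second-to-last letter is.
"butezl" has second-to-last letter 'z'. The one such stem in the data (moztozh → moztozhet) adds -et, so the same rule applies.
So butezl → butezlet.

butezlet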